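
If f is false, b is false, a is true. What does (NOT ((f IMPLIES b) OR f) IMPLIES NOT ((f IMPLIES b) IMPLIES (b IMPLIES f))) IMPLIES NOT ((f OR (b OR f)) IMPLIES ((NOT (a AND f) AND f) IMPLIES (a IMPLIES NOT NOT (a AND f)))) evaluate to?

F

Substituting f=F, b=F, a=T:
f IMPLIES b = F IMPLIES F = T
(f IMPLIES b) OR f = T OR F = T
NOT ((f IMPLIES b) OR f) = NOT T = F
f IMPLIES b = F IMPLIES F = T
b IMPLIES f = F IMPLIES F = T
(f IMPLIES b) IMPLIES (b IMPLIES f) = T IMPLIES T = T
NOT ((f IMPLIES b) IMPLIES (b IMPLIES f)) = NOT T = F
NOT ((f IMPLIES b) OR f) IMPLIES NOT ((f IMPLIES b) IMPLIES (b IMPLIES f)) = F IMPLIES F = T
b OR f = F OR F = F
f OR (b OR f) = F OR F = F
a AND f = T AND F = F
NOT (a AND f) = NOT F = T
NOT (a AND f) AND f = T AND F = F
a AND f = T AND F = F
NOT (a AND f) = NOT F = T
NOT NOT (a AND f) = NOT T = F
a IMPLIES NOT NOT (a AND f) = T IMPLIES F = F
(NOT (a AND f) AND f) IMPLIES (a IMPLIES NOT NOT (a AND f)) = F IMPLIES F = T
(f OR (b OR f)) IMPLIES ((NOT (a AND f) AND f) IMPLIES (a IMPLIES NOT NOT (a AND f))) = F IMPLIES T = T
NOT ((f OR (b OR f)) IMPLIES ((NOT (a AND f) AND f) IMPLIES (a IMPLIES NOT NOT (a AND f)))) = NOT T = F
(NOT ((f IMPLIES b) OR f) IMPLIES NOT ((f IMPLIES b) IMPLIES (b IMPLIES f))) IMPLIES NOT ((f OR (b OR f)) IMPLIES ((NOT (a AND f) AND f) IMPLIES (a IMPLIES NOT NOT (a AND f)))) = T IMPLIES F = F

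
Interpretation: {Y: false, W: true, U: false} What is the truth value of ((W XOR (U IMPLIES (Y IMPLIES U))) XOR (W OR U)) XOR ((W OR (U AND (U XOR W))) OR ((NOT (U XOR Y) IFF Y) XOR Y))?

false

Substituting Y=false, W=true, U=false:
Y IMPLIES U = false IMPLIES false = true
U IMPLIES (Y IMPLIES U) = false IMPLIES true = true
W XOR (U IMPLIES (Y IMPLIES U)) = true XOR true = false
W OR U = true OR false = true
(W XOR (U IMPLIES (Y IMPLIES U))) XOR (W OR U) = false XOR true = true
U XOR W = false XOR true = true
U AND (U XOR W) = false AND true = false
W OR (U AND (U XOR W)) = true OR false = true
U XOR Y = false XOR false = false
NOT (U XOR Y) = NOT false = true
NOT (U XOR Y) IFF Y = true IFF false = false
(NOT (U XOR Y) IFF Y) XOR Y = false XOR false = false
(W OR (U AND (U XOR W))) OR ((NOT (U XOR Y) IFF Y) XOR Y) = true OR false = true
((W XOR (U IMPLIES (Y IMPLIES U))) XOR (W OR U)) XOR ((W OR (U AND (U XOR W))) OR ((NOT (U XOR Y) IFF Y) XOR Y)) = true XOR true = false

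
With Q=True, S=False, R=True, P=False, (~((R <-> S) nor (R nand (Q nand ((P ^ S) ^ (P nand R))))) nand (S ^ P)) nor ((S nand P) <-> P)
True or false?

False

R <-> S = True <-> False = False
P ^ S = False ^ False = False
P nand R = False nand True = True
(P ^ S) ^ (P nand R) = False ^ True = True
Q nand ((P ^ S) ^ (P nand R)) = True nand True = False
R nand (Q nand ((P ^ S) ^ (P nand R))) = True nand False = True
(R <-> S) nor (R nand (Q nand ((P ^ S) ^ (P nand R)))) = False nor True = False
~((R <-> S) nor (R nand (Q nand ((P ^ S) ^ (P nand R))))) = ~False = True
S ^ P = False ^ False = False
~((R <-> S) nor (R nand (Q nand ((P ^ S) ^ (P nand R))))) nand (S ^ P) = True nand False = True
S nand P = False nand False = True
(S nand P) <-> P = True <-> False = False
(~((R <-> S) nor (R nand (Q nand ((P ^ S) ^ (P nand R))))) nand (S ^ P)) nor ((S nand P) <-> P) = True nor False = False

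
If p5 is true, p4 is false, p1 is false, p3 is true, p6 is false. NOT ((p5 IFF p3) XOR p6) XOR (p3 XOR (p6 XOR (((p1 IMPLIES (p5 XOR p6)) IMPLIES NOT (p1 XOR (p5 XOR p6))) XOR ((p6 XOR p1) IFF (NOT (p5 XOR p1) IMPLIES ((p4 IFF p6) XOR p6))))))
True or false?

True

p5 IFF p3 = True IFF True = True
(p5 IFF p3) XOR p6 = True XOR False = True
NOT ((p5 IFF p3) XOR p6) = NOT True = False
p5 XOR p6 = True XOR False = True
p1 IMPLIES (p5 XOR p6) = False IMPLIES True = True
p5 XOR p6 = True XOR False = True
p1 XOR (p5 XOR p6) = False XOR True = True
NOT (p1 XOR (p5 XOR p6)) = NOT True = False
(p1 IMPLIES (p5 XOR p6)) IMPLIES NOT (p1 XOR (p5 XOR p6)) = True IMPLIES False = False
p6 XOR p1 = False XOR False = False
p5 XOR p1 = True XOR False = True
NOT (p5 XOR p1) = NOT True = False
p4 IFF p6 = False IFF False = True
(p4 IFF p6) XOR p6 = True XOR False = True
NOT (p5 XOR p1) IMPLIES ((p4 IFF p6) XOR p6) = False IMPLIES True = True
(p6 XOR p1) IFF (NOT (p5 XOR p1) IMPLIES ((p4 IFF p6) XOR p6)) = False IFF True = False
((p1 IMPLIES (p5 XOR p6)) IMPLIES NOT (p1 XOR (p5 XOR p6))) XOR ((p6 XOR p1) IFF (NOT (p5 XOR p1) IMPLIES ((p4 IFF p6) XOR p6))) = False XOR False = False
p6 XOR (((p1 IMPLIES (p5 XOR p6)) IMPLIES NOT (p1 XOR (p5 XOR p6))) XOR ((p6 XOR p1) IFF (NOT (p5 XOR p1) IMPLIES ((p4 IFF p6) XOR p6)))) = False XOR False = False
p3 XOR (p6 XOR (((p1 IMPLIES (p5 XOR p6)) IMPLIES NOT (p1 XOR (p5 XOR p6))) XOR ((p6 XOR p1) IFF (NOT (p5 XOR p1) IMPLIES ((p4 IFF p6) XOR p6))))) = True XOR False = True
NOT ((p5 IFF p3) XOR p6) XOR (p3 XOR (p6 XOR (((p1 IMPLIES (p5 XOR p6)) IMPLIES NOT (p1 XOR (p5 XOR p6))) XOR ((p6 XOR p1) IFF (NOT (p5 XOR p1) IMPLIES ((p4 IFF p6) XOR p6)))))) = False XOR True = True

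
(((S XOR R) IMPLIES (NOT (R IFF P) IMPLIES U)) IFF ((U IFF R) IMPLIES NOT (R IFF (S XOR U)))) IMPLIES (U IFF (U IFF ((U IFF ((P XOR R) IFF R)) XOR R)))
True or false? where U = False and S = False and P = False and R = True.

S XOR R = False XOR True = True
R IFF P = True IFF False = False
NOT (R IFF P) = NOT False = True
NOT (R IFF P) IMPLIES U = True IMPLIES False = False
(S XOR R) IMPLIES (NOT (R IFF P) IMPLIES U) = True IMPLIES False = False
U IFF R = False IFF True = False
S XOR U = False XOR False = False
R IFF (S XOR U) = True IFF False = False
NOT (R IFF (S XOR U)) = NOT False = True
(U IFF R) IMPLIES NOT (R IFF (S XOR U)) = False IMPLIES True = True
((S XOR R) IMPLIES (NOT (R IFF P) IMPLIES U)) IFF ((U IFF R) IMPLIES NOT (R IFF (S XOR U))) = False IFF True = False
P XOR R = False XOR True = True
(P XOR R) IFF R = True IFF True = True
U IFF ((P XOR R) IFF R) = False IFF True = False
(U IFF ((P XOR R) IFF R)) XOR R = False XOR True = True
U IFF ((U IFF ((P XOR R) IFF R)) XOR R) = False IFF True = False
U IFF (U IFF ((U IFF ((P XOR R) IFF R)) XOR R)) = False IFF False = True
(((S XOR R) IMPLIES (NOT (R IFF P) IMPLIES U)) IFF ((U IFF R) IMPLIES NOT (R IFF (S XOR U)))) IMPLIES (U IFF (U IFF ((U IFF ((P XOR R) IFF R)) XOR R))) = False IMPLIES True = True

True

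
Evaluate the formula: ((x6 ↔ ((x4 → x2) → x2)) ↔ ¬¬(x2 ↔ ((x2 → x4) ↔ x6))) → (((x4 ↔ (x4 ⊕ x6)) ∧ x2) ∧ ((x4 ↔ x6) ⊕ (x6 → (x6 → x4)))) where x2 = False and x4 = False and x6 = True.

False

Substituting x2=False, x4=False, x6=True:
x4 → x2 = False → False = True
(x4 → x2) → x2 = True → False = False
x6 ↔ ((x4 → x2) → x2) = True ↔ False = False
x2 → x4 = False → False = True
(x2 → x4) ↔ x6 = True ↔ True = True
x2 ↔ ((x2 → x4) ↔ x6) = False ↔ True = False
¬(x2 ↔ ((x2 → x4) ↔ x6)) = ¬False = True
¬¬(x2 ↔ ((x2 → x4) ↔ x6)) = ¬True = False
(x6 ↔ ((x4 → x2) → x2)) ↔ ¬¬(x2 ↔ ((x2 → x4) ↔ x6)) = False ↔ False = True
x4 ⊕ x6 = False ⊕ True = True
x4 ↔ (x4 ⊕ x6) = False ↔ True = False
(x4 ↔ (x4 ⊕ x6)) ∧ x2 = False ∧ False = False
x4 ↔ x6 = False ↔ True = False
x6 → x4 = True → False = False
x6 → (x6 → x4) = True → False = False
(x4 ↔ x6) ⊕ (x6 → (x6 → x4)) = False ⊕ False = False
((x4 ↔ (x4 ⊕ x6)) ∧ x2) ∧ ((x4 ↔ x6) ⊕ (x6 → (x6 → x4))) = False ∧ False = False
((x6 ↔ ((x4 → x2) → x2)) ↔ ¬¬(x2 ↔ ((x2 → x4) ↔ x6))) → (((x4 ↔ (x4 ⊕ x6)) ∧ x2) ∧ ((x4 ↔ x6) ⊕ (x6 → (x6 → x4)))) = True → False = False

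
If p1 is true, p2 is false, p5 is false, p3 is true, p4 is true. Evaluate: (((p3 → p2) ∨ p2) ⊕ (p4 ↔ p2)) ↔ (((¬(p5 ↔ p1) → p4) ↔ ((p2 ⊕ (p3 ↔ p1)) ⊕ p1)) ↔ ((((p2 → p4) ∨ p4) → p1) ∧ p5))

p3 → p2 = True → False = False
(p3 → p2) ∨ p2 = False ∨ False = False
p4 ↔ p2 = True ↔ False = False
((p3 → p2) ∨ p2) ⊕ (p4 ↔ p2) = False ⊕ False = False
p5 ↔ p1 = False ↔ True = False
¬(p5 ↔ p1) = ¬False = True
¬(p5 ↔ p1) → p4 = True → True = True
p3 ↔ p1 = True ↔ True = True
p2 ⊕ (p3 ↔ p1) = False ⊕ True = True
(p2 ⊕ (p3 ↔ p1)) ⊕ p1 = True ⊕ True = False
(¬(p5 ↔ p1) → p4) ↔ ((p2 ⊕ (p3 ↔ p1)) ⊕ p1) = True ↔ False = False
p2 → p4 = False → True = True
(p2 → p4) ∨ p4 = True ∨ True = True
((p2 → p4) ∨ p4) → p1 = True → True = True
(((p2 → p4) ∨ p4) → p1) ∧ p5 = True ∧ False = False
((¬(p5 ↔ p1) → p4) ↔ ((p2 ⊕ (p3 ↔ p1)) ⊕ p1)) ↔ ((((p2 → p4) ∨ p4) → p1) ∧ p5) = False ↔ False = True
(((p3 → p2) ∨ p2) ⊕ (p4 ↔ p2)) ↔ (((¬(p5 ↔ p1) → p4) ↔ ((p2 ⊕ (p3 ↔ p1)) ⊕ p1)) ↔ ((((p2 → p4) ∨ p4) → p1) ∧ p5)) = False ↔ True = False

False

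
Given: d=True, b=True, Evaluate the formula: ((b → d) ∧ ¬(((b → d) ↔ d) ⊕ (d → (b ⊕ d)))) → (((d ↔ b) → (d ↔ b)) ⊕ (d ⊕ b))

True

b → d = True → True = True
b → d = True → True = True
(b → d) ↔ d = True ↔ True = True
b ⊕ d = True ⊕ True = False
d → (b ⊕ d) = True → False = False
((b → d) ↔ d) ⊕ (d → (b ⊕ d)) = True ⊕ False = True
¬(((b → d) ↔ d) ⊕ (d → (b ⊕ d))) = ¬True = False
(b → d) ∧ ¬(((b → d) ↔ d) ⊕ (d → (b ⊕ d))) = True ∧ False = False
d ↔ b = True ↔ True = True
d ↔ b = True ↔ True = True
(d ↔ b) → (d ↔ b) = True → True = True
d ⊕ b = True ⊕ True = False
((d ↔ b) → (d ↔ b)) ⊕ (d ⊕ b) = True ⊕ False = True
((b → d) ∧ ¬(((b → d) ↔ d) ⊕ (d → (b ⊕ d)))) → (((d ↔ b) → (d ↔ b)) ⊕ (d ⊕ b)) = False → True = True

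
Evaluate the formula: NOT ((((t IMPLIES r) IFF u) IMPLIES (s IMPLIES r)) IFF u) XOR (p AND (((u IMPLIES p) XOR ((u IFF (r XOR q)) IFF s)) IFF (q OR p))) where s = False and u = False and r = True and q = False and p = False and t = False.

t IMPLIES r = False IMPLIES True = True
(t IMPLIES r) IFF u = True IFF False = False
s IMPLIES r = False IMPLIES True = True
((t IMPLIES r) IFF u) IMPLIES (s IMPLIES r) = False IMPLIES True = True
(((t IMPLIES r) IFF u) IMPLIES (s IMPLIES r)) IFF u = True IFF False = False
NOT ((((t IMPLIES r) IFF u) IMPLIES (s IMPLIES r)) IFF u) = NOT False = True
u IMPLIES p = False IMPLIES False = True
r XOR q = True XOR False = True
u IFF (r XOR q) = False IFF True = False
(u IFF (r XOR q)) IFF s = False IFF False = True
(u IMPLIES p) XOR ((u IFF (r XOR q)) IFF s) = True XOR True = False
q OR p = False OR False = False
((u IMPLIES p) XOR ((u IFF (r XOR q)) IFF s)) IFF (q OR p) = False IFF False = True
p AND (((u IMPLIES p) XOR ((u IFF (r XOR q)) IFF s)) IFF (q OR p)) = False AND True = False
NOT ((((t IMPLIES r) IFF u) IMPLIES (s IMPLIES r)) IFF u) XOR (p AND (((u IMPLIES p) XOR ((u IFF (r XOR q)) IFF s)) IFF (q OR p))) = True XOR False = True

True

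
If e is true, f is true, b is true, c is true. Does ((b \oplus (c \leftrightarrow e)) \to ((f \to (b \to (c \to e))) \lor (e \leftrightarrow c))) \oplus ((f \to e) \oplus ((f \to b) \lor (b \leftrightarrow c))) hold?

\text{True}

Substituting e=\text{True}, f=\text{True}, b=\text{True}, c=\text{True}:
c \leftrightarrow e = \text{True} \leftrightarrow \text{True} = \text{True}
b \oplus (c \leftrightarrow e) = \text{True} \oplus \text{True} = \text{False}
c \to e = \text{True} \to \text{True} = \text{True}
b \to (c \to e) = \text{True} \to \text{True} = \text{True}
f \to (b \to (c \to e)) = \text{True} \to \text{True} = \text{True}
e \leftrightarrow c = \text{True} \leftrightarrow \text{True} = \text{True}
(f \to (b \to (c \to e))) \lor (e \leftrightarrow c) = \text{True} \lor \text{True} = \text{True}
(b \oplus (c \leftrightarrow e)) \to ((f \to (b \to (c \to e))) \lor (e \leftrightarrow c)) = \text{False} \to \text{True} = \text{True}
f \to e = \text{True} \to \text{True} = \text{True}
f \to b = \text{True} \to \text{True} = \text{True}
b \leftrightarrow c = \text{True} \leftrightarrow \text{True} = \text{True}
(f \to b) \lor (b \leftrightarrow c) = \text{True} \lor \text{True} = \text{True}
(f \to e) \oplus ((f \to b) \lor (b \leftrightarrow c)) = \text{True} \oplus \text{True} = \text{False}
((b \oplus (c \leftrightarrow e)) \to ((f \to (b \to (c \to e))) \lor (e \leftrightarrow c))) \oplus ((f \to e) \oplus ((f \to b) \lor (b \leftrightarrow c))) = \text{True} \oplus \text{False} = \text{True}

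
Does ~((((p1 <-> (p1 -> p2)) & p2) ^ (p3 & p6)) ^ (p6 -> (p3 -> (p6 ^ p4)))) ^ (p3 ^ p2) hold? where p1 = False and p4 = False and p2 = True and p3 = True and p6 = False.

False

p1 -> p2 = False -> True = True
p1 <-> (p1 -> p2) = False <-> True = False
(p1 <-> (p1 -> p2)) & p2 = False & True = False
p3 & p6 = True & False = False
((p1 <-> (p1 -> p2)) & p2) ^ (p3 & p6) = False ^ False = False
p6 ^ p4 = False ^ False = False
p3 -> (p6 ^ p4) = True -> False = False
p6 -> (p3 -> (p6 ^ p4)) = False -> False = True
(((p1 <-> (p1 -> p2)) & p2) ^ (p3 & p6)) ^ (p6 -> (p3 -> (p6 ^ p4))) = False ^ True = True
~((((p1 <-> (p1 -> p2)) & p2) ^ (p3 & p6)) ^ (p6 -> (p3 -> (p6 ^ p4)))) = ~True = False
p3 ^ p2 = True ^ True = False
~((((p1 <-> (p1 -> p2)) & p2) ^ (p3 & p6)) ^ (p6 -> (p3 -> (p6 ^ p4)))) ^ (p3 ^ p2) = False ^ False = False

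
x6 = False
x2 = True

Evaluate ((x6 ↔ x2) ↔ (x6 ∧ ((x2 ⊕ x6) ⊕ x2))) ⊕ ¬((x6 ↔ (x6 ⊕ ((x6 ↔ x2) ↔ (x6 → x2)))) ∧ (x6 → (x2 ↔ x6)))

x6 ↔ x2 = False ↔ True = False
x2 ⊕ x6 = True ⊕ False = True
(x2 ⊕ x6) ⊕ x2 = True ⊕ True = False
x6 ∧ ((x2 ⊕ x6) ⊕ x2) = False ∧ False = False
(x6 ↔ x2) ↔ (x6 ∧ ((x2 ⊕ x6) ⊕ x2)) = False ↔ False = True
x6 ↔ x2 = False ↔ True = False
x6 → x2 = False → True = True
(x6 ↔ x2) ↔ (x6 → x2) = False ↔ True = False
x6 ⊕ ((x6 ↔ x2) ↔ (x6 → x2)) = False ⊕ False = False
x6 ↔ (x6 ⊕ ((x6 ↔ x2) ↔ (x6 → x2))) = False ↔ False = True
x2 ↔ x6 = True ↔ False = False
x6 → (x2 ↔ x6) = False → False = True
(x6 ↔ (x6 ⊕ ((x6 ↔ x2) ↔ (x6 → x2)))) ∧ (x6 → (x2 ↔ x6)) = True ∧ True = True
¬((x6 ↔ (x6 ⊕ ((x6 ↔ x2) ↔ (x6 → x2)))) ∧ (x6 → (x2 ↔ x6))) = ¬True = False
((x6 ↔ x2) ↔ (x6 ∧ ((x2 ⊕ x6) ⊕ x2))) ⊕ ¬((x6 ↔ (x6 ⊕ ((x6 ↔ x2) ↔ (x6 → x2)))) ∧ (x6 → (x2 ↔ x6))) = True ⊕ False = True

True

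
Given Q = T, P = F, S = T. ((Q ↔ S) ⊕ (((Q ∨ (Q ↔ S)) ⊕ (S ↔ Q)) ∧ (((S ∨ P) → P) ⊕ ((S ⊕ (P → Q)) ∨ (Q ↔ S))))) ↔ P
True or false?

Substituting Q=T, P=F, S=T:
Q ↔ S = T ↔ T = T
Q ↔ S = T ↔ T = T
Q ∨ (Q ↔ S) = T ∨ T = T
S ↔ Q = T ↔ T = T
(Q ∨ (Q ↔ S)) ⊕ (S ↔ Q) = T ⊕ T = F
S ∨ P = T ∨ F = T
(S ∨ P) → P = T → F = F
P → Q = F → T = T
S ⊕ (P → Q) = T ⊕ T = F
Q ↔ S = T ↔ T = T
(S ⊕ (P → Q)) ∨ (Q ↔ S) = F ∨ T = T
((S ∨ P) → P) ⊕ ((S ⊕ (P → Q)) ∨ (Q ↔ S)) = F ⊕ T = T
((Q ∨ (Q ↔ S)) ⊕ (S ↔ Q)) ∧ (((S ∨ P) → P) ⊕ ((S ⊕ (P → Q)) ∨ (Q ↔ S))) = F ∧ T = F
(Q ↔ S) ⊕ (((Q ∨ (Q ↔ S)) ⊕ (S ↔ Q)) ∧ (((S ∨ P) → P) ⊕ ((S ⊕ (P → Q)) ∨ (Q ↔ S)))) = T ⊕ F = T
((Q ↔ S) ⊕ (((Q ∨ (Q ↔ S)) ⊕ (S ↔ Q)) ∧ (((S ∨ P) → P) ⊕ ((S ⊕ (P → Q)) ∨ (Q ↔ S))))) ↔ P = T ↔ F = F

F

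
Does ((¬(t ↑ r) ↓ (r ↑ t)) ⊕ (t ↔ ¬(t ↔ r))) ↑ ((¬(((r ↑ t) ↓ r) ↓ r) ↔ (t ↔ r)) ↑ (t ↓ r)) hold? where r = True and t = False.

Substituting r=True, t=False:
t ↑ r = False ↑ True = True
¬(t ↑ r) = ¬True = False
r ↑ t = True ↑ False = True
¬(t ↑ r) ↓ (r ↑ t) = False ↓ True = False
t ↔ r = False ↔ True = False
¬(t ↔ r) = ¬False = True
t ↔ ¬(t ↔ r) = False ↔ True = False
(¬(t ↑ r) ↓ (r ↑ t)) ⊕ (t ↔ ¬(t ↔ r)) = False ⊕ False = False
r ↑ t = True ↑ False = True
(r ↑ t) ↓ r = True ↓ True = False
((r ↑ t) ↓ r) ↓ r = False ↓ True = False
¬(((r ↑ t) ↓ r) ↓ r) = ¬False = True
t ↔ r = False ↔ True = False
¬(((r ↑ t) ↓ r) ↓ r) ↔ (t ↔ r) = True ↔ False = False
t ↓ r = False ↓ True = False
(¬(((r ↑ t) ↓ r) ↓ r) ↔ (t ↔ r)) ↑ (t ↓ r) = False ↑ False = True
((¬(t ↑ r) ↓ (r ↑ t)) ⊕ (t ↔ ¬(t ↔ r))) ↑ ((¬(((r ↑ t) ↓ r) ↓ r) ↔ (t ↔ r)) ↑ (t ↓ r)) = False ↑ True = True

True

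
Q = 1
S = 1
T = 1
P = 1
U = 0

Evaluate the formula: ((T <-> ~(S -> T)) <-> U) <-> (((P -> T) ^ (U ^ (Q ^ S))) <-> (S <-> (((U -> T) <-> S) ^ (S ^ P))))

1

S -> T = 1 -> 1 = 1
~(S -> T) = ~1 = 0
T <-> ~(S -> T) = 1 <-> 0 = 0
(T <-> ~(S -> T)) <-> U = 0 <-> 0 = 1
P -> T = 1 -> 1 = 1
Q ^ S = 1 ^ 1 = 0
U ^ (Q ^ S) = 0 ^ 0 = 0
(P -> T) ^ (U ^ (Q ^ S)) = 1 ^ 0 = 1
U -> T = 0 -> 1 = 1
(U -> T) <-> S = 1 <-> 1 = 1
S ^ P = 1 ^ 1 = 0
((U -> T) <-> S) ^ (S ^ P) = 1 ^ 0 = 1
S <-> (((U -> T) <-> S) ^ (S ^ P)) = 1 <-> 1 = 1
((P -> T) ^ (U ^ (Q ^ S))) <-> (S <-> (((U -> T) <-> S) ^ (S ^ P))) = 1 <-> 1 = 1
((T <-> ~(S -> T)) <-> U) <-> (((P -> T) ^ (U ^ (Q ^ S))) <-> (S <-> (((U -> T) <-> S) ^ (S ^ P)))) = 1 <-> 1 = 1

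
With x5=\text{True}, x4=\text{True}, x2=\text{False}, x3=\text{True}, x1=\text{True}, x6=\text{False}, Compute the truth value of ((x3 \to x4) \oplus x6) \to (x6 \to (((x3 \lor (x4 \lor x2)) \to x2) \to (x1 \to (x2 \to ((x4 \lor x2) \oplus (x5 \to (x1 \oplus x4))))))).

\text{True}

x3 \to x4 = \text{True} \to \text{True} = \text{True}
(x3 \to x4) \oplus x6 = \text{True} \oplus \text{False} = \text{True}
x4 \lor x2 = \text{True} \lor \text{False} = \text{True}
x3 \lor (x4 \lor x2) = \text{True} \lor \text{True} = \text{True}
(x3 \lor (x4 \lor x2)) \to x2 = \text{True} \to \text{False} = \text{False}
x4 \lor x2 = \text{True} \lor \text{False} = \text{True}
x1 \oplus x4 = \text{True} \oplus \text{True} = \text{False}
x5 \to (x1 \oplus x4) = \text{True} \to \text{False} = \text{False}
(x4 \lor x2) \oplus (x5 \to (x1 \oplus x4)) = \text{True} \oplus \text{False} = \text{True}
x2 \to ((x4 \lor x2) \oplus (x5 \to (x1 \oplus x4))) = \text{False} \to \text{True} = \text{True}
x1 \to (x2 \to ((x4 \lor x2) \oplus (x5 \to (x1 \oplus x4)))) = \text{True} \to \text{True} = \text{True}
((x3 \lor (x4 \lor x2)) \to x2) \to (x1 \to (x2 \to ((x4 \lor x2) \oplus (x5 \to (x1 \oplus x4))))) = \text{False} \to \text{True} = \text{True}
x6 \to (((x3 \lor (x4 \lor x2)) \to x2) \to (x1 \to (x2 \to ((x4 \lor x2) \oplus (x5 \to (x1 \oplus x4)))))) = \text{False} \to \text{True} = \text{True}
((x3 \to x4) \oplus x6) \to (x6 \to (((x3 \lor (x4 \lor x2)) \to x2) \to (x1 \to (x2 \to ((x4 \lor x2) \oplus (x5 \to (x1 \oplus x4))))))) = \text{True} \to \text{True} = \text{True}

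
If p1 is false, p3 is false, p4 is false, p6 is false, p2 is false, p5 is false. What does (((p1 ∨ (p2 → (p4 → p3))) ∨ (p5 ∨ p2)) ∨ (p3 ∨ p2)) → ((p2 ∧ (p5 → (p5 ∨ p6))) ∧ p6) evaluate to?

p4 → p3 = F → F = T
p2 → (p4 → p3) = F → T = T
p1 ∨ (p2 → (p4 → p3)) = F ∨ T = T
p5 ∨ p2 = F ∨ F = F
(p1 ∨ (p2 → (p4 → p3))) ∨ (p5 ∨ p2) = T ∨ F = T
p3 ∨ p2 = F ∨ F = F
((p1 ∨ (p2 → (p4 → p3))) ∨ (p5 ∨ p2)) ∨ (p3 ∨ p2) = T ∨ F = T
p5 ∨ p6 = F ∨ F = F
p5 → (p5 ∨ p6) = F → F = T
p2 ∧ (p5 → (p5 ∨ p6)) = F ∧ T = F
(p2 ∧ (p5 → (p5 ∨ p6))) ∧ p6 = F ∧ F = F
(((p1 ∨ (p2 → (p4 → p3))) ∨ (p5 ∨ p2)) ∨ (p3 ∨ p2)) → ((p2 ∧ (p5 → (p5 ∨ p6))) ∧ p6) = T → F = F

F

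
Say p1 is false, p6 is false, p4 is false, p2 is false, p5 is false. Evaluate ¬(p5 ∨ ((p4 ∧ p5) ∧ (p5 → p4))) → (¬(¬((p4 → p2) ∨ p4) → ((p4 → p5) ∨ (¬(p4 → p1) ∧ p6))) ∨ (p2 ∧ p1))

F

Substituting p1=F, p6=F, p4=F, p2=F, p5=F:
p4 ∧ p5 = F ∧ F = F
p5 → p4 = F → F = T
(p4 ∧ p5) ∧ (p5 → p4) = F ∧ T = F
p5 ∨ ((p4 ∧ p5) ∧ (p5 → p4)) = F ∨ F = F
¬(p5 ∨ ((p4 ∧ p5) ∧ (p5 → p4))) = ¬F = T
p4 → p2 = F → F = T
(p4 → p2) ∨ p4 = T ∨ F = T
¬((p4 → p2) ∨ p4) = ¬T = F
p4 → p5 = F → F = T
p4 → p1 = F → F = T
¬(p4 → p1) = ¬T = F
¬(p4 → p1) ∧ p6 = F ∧ F = F
(p4 → p5) ∨ (¬(p4 → p1) ∧ p6) = T ∨ F = T
¬((p4 → p2) ∨ p4) → ((p4 → p5) ∨ (¬(p4 → p1) ∧ p6)) = F → T = T
¬(¬((p4 → p2) ∨ p4) → ((p4 → p5) ∨ (¬(p4 → p1) ∧ p6))) = ¬T = F
p2 ∧ p1 = F ∧ F = F
¬(¬((p4 → p2) ∨ p4) → ((p4 → p5) ∨ (¬(p4 → p1) ∧ p6))) ∨ (p2 ∧ p1) = F ∨ F = F
¬(p5 ∨ ((p4 ∧ p5) ∧ (p5 → p4))) → (¬(¬((p4 → p2) ∨ p4) → ((p4 → p5) ∨ (¬(p4 → p1) ∧ p6))) ∨ (p2 ∧ p1)) = T → F = F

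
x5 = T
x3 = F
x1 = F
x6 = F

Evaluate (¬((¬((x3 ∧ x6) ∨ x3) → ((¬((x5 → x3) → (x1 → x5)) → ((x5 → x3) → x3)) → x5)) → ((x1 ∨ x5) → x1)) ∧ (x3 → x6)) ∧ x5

x3 ∧ x6 = F ∧ F = F
(x3 ∧ x6) ∨ x3 = F ∨ F = F
¬((x3 ∧ x6) ∨ x3) = ¬F = T
x5 → x3 = T → F = F
x1 → x5 = F → T = T
(x5 → x3) → (x1 → x5) = F → T = T
¬((x5 → x3) → (x1 → x5)) = ¬T = F
x5 → x3 = T → F = F
(x5 → x3) → x3 = F → F = T
¬((x5 → x3) → (x1 → x5)) → ((x5 → x3) → x3) = F → T = T
(¬((x5 → x3) → (x1 → x5)) → ((x5 → x3) → x3)) → x5 = T → T = T
¬((x3 ∧ x6) ∨ x3) → ((¬((x5 → x3) → (x1 → x5)) → ((x5 → x3) → x3)) → x5) = T → T = T
x1 ∨ x5 = F ∨ T = T
(x1 ∨ x5) → x1 = T → F = F
(¬((x3 ∧ x6) ∨ x3) → ((¬((x5 → x3) → (x1 → x5)) → ((x5 → x3) → x3)) → x5)) → ((x1 ∨ x5) → x1) = T → F = F
¬((¬((x3 ∧ x6) ∨ x3) → ((¬((x5 → x3) → (x1 → x5)) → ((x5 → x3) → x3)) → x5)) → ((x1 ∨ x5) → x1)) = ¬F = T
x3 → x6 = F → F = T
¬((¬((x3 ∧ x6) ∨ x3) → ((¬((x5 → x3) → (x1 → x5)) → ((x5 → x3) → x3)) → x5)) → ((x1 ∨ x5) → x1)) ∧ (x3 → x6) = T ∧ T = T
(¬((¬((x3 ∧ x6) ∨ x3) → ((¬((x5 → x3) → (x1 → x5)) → ((x5 → x3) → x3)) → x5)) → ((x1 ∨ x5) → x1)) ∧ (x3 → x6)) ∧ x5 = T ∧ T = T

T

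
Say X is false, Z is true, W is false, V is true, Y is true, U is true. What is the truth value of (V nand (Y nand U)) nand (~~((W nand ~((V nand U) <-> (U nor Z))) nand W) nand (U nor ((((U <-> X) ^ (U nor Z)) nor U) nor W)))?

0

Substituting X=0, Z=1, W=0, V=1, Y=1, U=1:
Y nand U = 1 nand 1 = 0
V nand (Y nand U) = 1 nand 0 = 1
V nand U = 1 nand 1 = 0
U nor Z = 1 nor 1 = 0
(V nand U) <-> (U nor Z) = 0 <-> 0 = 1
~((V nand U) <-> (U nor Z)) = ~1 = 0
W nand ~((V nand U) <-> (U nor Z)) = 0 nand 0 = 1
(W nand ~((V nand U) <-> (U nor Z))) nand W = 1 nand 0 = 1
~((W nand ~((V nand U) <-> (U nor Z))) nand W) = ~1 = 0
~~((W nand ~((V nand U) <-> (U nor Z))) nand W) = ~0 = 1
U <-> X = 1 <-> 0 = 0
U nor Z = 1 nor 1 = 0
(U <-> X) ^ (U nor Z) = 0 ^ 0 = 0
((U <-> X) ^ (U nor Z)) nor U = 0 nor 1 = 0
(((U <-> X) ^ (U nor Z)) nor U) nor W = 0 nor 0 = 1
U nor ((((U <-> X) ^ (U nor Z)) nor U) nor W) = 1 nor 1 = 0
~~((W nand ~((V nand U) <-> (U nor Z))) nand W) nand (U nor ((((U <-> X) ^ (U nor Z)) nor U) nor W)) = 1 nand 0 = 1
(V nand (Y nand U)) nand (~~((W nand ~((V nand U) <-> (U nor Z))) nand W) nand (U nor ((((U <-> X) ^ (U nor Z)) nor U) nor W))) = 1 nand 1 = 0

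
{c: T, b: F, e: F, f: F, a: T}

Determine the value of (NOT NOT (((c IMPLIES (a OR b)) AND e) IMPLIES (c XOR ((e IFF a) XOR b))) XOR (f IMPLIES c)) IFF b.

T

a OR b = T OR F = T
c IMPLIES (a OR b) = T IMPLIES T = T
(c IMPLIES (a OR b)) AND e = T AND F = F
e IFF a = F IFF T = F
(e IFF a) XOR b = F XOR F = F
c XOR ((e IFF a) XOR b) = T XOR F = T
((c IMPLIES (a OR b)) AND e) IMPLIES (c XOR ((e IFF a) XOR b)) = F IMPLIES T = T
NOT (((c IMPLIES (a OR b)) AND e) IMPLIES (c XOR ((e IFF a) XOR b))) = NOT T = F
NOT NOT (((c IMPLIES (a OR b)) AND e) IMPLIES (c XOR ((e IFF a) XOR b))) = NOT F = T
f IMPLIES c = F IMPLIES T = T
NOT NOT (((c IMPLIES (a OR b)) AND e) IMPLIES (c XOR ((e IFF a) XOR b))) XOR (f IMPLIES c) = T XOR T = F
(NOT NOT (((c IMPLIES (a OR b)) AND e) IMPLIES (c XOR ((e IFF a) XOR b))) XOR (f IMPLIES c)) IFF b = F IFF F = T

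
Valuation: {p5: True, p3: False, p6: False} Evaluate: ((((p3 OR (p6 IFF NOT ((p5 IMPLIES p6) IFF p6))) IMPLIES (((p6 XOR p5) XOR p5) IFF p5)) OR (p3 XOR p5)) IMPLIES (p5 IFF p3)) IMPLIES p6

True

p5 IMPLIES p6 = True IMPLIES False = False
(p5 IMPLIES p6) IFF p6 = False IFF False = True
NOT ((p5 IMPLIES p6) IFF p6) = NOT True = False
p6 IFF NOT ((p5 IMPLIES p6) IFF p6) = False IFF False = True
p3 OR (p6 IFF NOT ((p5 IMPLIES p6) IFF p6)) = False OR True = True
p6 XOR p5 = False XOR True = True
(p6 XOR p5) XOR p5 = True XOR True = False
((p6 XOR p5) XOR p5) IFF p5 = False IFF True = False
(p3 OR (p6 IFF NOT ((p5 IMPLIES p6) IFF p6))) IMPLIES (((p6 XOR p5) XOR p5) IFF p5) = True IMPLIES False = False
p3 XOR p5 = False XOR True = True
((p3 OR (p6 IFF NOT ((p5 IMPLIES p6) IFF p6))) IMPLIES (((p6 XOR p5) XOR p5) IFF p5)) OR (p3 XOR p5) = False OR True = True
p5 IFF p3 = True IFF False = False
(((p3 OR (p6 IFF NOT ((p5 IMPLIES p6) IFF p6))) IMPLIES (((p6 XOR p5) XOR p5) IFF p5)) OR (p3 XOR p5)) IMPLIES (p5 IFF p3) = True IMPLIES False = False
((((p3 OR (p6 IFF NOT ((p5 IMPLIES p6) IFF p6))) IMPLIES (((p6 XOR p5) XOR p5) IFF p5)) OR (p3 XOR p5)) IMPLIES (p5 IFF p3)) IMPLIES p6 = False IMPLIES False = True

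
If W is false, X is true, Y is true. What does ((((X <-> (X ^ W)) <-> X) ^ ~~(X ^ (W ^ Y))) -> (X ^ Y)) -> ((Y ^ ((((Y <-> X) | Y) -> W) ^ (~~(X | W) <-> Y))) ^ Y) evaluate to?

1

X ^ W = 1 ^ 0 = 1
X <-> (X ^ W) = 1 <-> 1 = 1
(X <-> (X ^ W)) <-> X = 1 <-> 1 = 1
W ^ Y = 0 ^ 1 = 1
X ^ (W ^ Y) = 1 ^ 1 = 0
~(X ^ (W ^ Y)) = ~0 = 1
~~(X ^ (W ^ Y)) = ~1 = 0
((X <-> (X ^ W)) <-> X) ^ ~~(X ^ (W ^ Y)) = 1 ^ 0 = 1
X ^ Y = 1 ^ 1 = 0
(((X <-> (X ^ W)) <-> X) ^ ~~(X ^ (W ^ Y))) -> (X ^ Y) = 1 -> 0 = 0
Y <-> X = 1 <-> 1 = 1
(Y <-> X) | Y = 1 | 1 = 1
((Y <-> X) | Y) -> W = 1 -> 0 = 0
X | W = 1 | 0 = 1
~(X | W) = ~1 = 0
~~(X | W) = ~0 = 1
~~(X | W) <-> Y = 1 <-> 1 = 1
(((Y <-> X) | Y) -> W) ^ (~~(X | W) <-> Y) = 0 ^ 1 = 1
Y ^ ((((Y <-> X) | Y) -> W) ^ (~~(X | W) <-> Y)) = 1 ^ 1 = 0
(Y ^ ((((Y <-> X) | Y) -> W) ^ (~~(X | W) <-> Y))) ^ Y = 0 ^ 1 = 1
((((X <-> (X ^ W)) <-> X) ^ ~~(X ^ (W ^ Y))) -> (X ^ Y)) -> ((Y ^ ((((Y <-> X) | Y) -> W) ^ (~~(X | W) <-> Y))) ^ Y) = 0 -> 1 = 1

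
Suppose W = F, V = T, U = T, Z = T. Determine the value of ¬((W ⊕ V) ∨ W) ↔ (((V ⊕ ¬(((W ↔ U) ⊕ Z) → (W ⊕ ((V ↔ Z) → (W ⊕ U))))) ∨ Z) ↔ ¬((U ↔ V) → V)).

T

Substituting W=F, V=T, U=T, Z=T:
W ⊕ V = F ⊕ T = T
(W ⊕ V) ∨ W = T ∨ F = T
¬((W ⊕ V) ∨ W) = ¬T = F
W ↔ U = F ↔ T = F
(W ↔ U) ⊕ Z = F ⊕ T = T
V ↔ Z = T ↔ T = T
W ⊕ U = F ⊕ T = T
(V ↔ Z) → (W ⊕ U) = T → T = T
W ⊕ ((V ↔ Z) → (W ⊕ U)) = F ⊕ T = T
((W ↔ U) ⊕ Z) → (W ⊕ ((V ↔ Z) → (W ⊕ U))) = T → T = T
¬(((W ↔ U) ⊕ Z) → (W ⊕ ((V ↔ Z) → (W ⊕ U)))) = ¬T = F
V ⊕ ¬(((W ↔ U) ⊕ Z) → (W ⊕ ((V ↔ Z) → (W ⊕ U)))) = T ⊕ F = T
(V ⊕ ¬(((W ↔ U) ⊕ Z) → (W ⊕ ((V ↔ Z) → (W ⊕ U))))) ∨ Z = T ∨ T = T
U ↔ V = T ↔ T = T
(U ↔ V) → V = T → T = T
¬((U ↔ V) → V) = ¬T = F
((V ⊕ ¬(((W ↔ U) ⊕ Z) → (W ⊕ ((V ↔ Z) → (W ⊕ U))))) ∨ Z) ↔ ¬((U ↔ V) → V) = T ↔ F = F
¬((W ⊕ V) ∨ W) ↔ (((V ⊕ ¬(((W ↔ U) ⊕ Z) → (W ⊕ ((V ↔ Z) → (W ⊕ U))))) ∨ Z) ↔ ¬((U ↔ V) → V)) = F ↔ F = T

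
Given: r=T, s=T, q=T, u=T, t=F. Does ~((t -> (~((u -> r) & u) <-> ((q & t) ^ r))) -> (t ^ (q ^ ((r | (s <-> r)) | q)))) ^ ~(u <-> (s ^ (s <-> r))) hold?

Substituting r=T, s=T, q=T, u=T, t=F:
u -> r = T -> T = T
(u -> r) & u = T & T = T
~((u -> r) & u) = ~T = F
q & t = T & F = F
(q & t) ^ r = F ^ T = T
~((u -> r) & u) <-> ((q & t) ^ r) = F <-> T = F
t -> (~((u -> r) & u) <-> ((q & t) ^ r)) = F -> F = T
s <-> r = T <-> T = T
r | (s <-> r) = T | T = T
(r | (s <-> r)) | q = T | T = T
q ^ ((r | (s <-> r)) | q) = T ^ T = F
t ^ (q ^ ((r | (s <-> r)) | q)) = F ^ F = F
(t -> (~((u -> r) & u) <-> ((q & t) ^ r))) -> (t ^ (q ^ ((r | (s <-> r)) | q))) = T -> F = F
~((t -> (~((u -> r) & u) <-> ((q & t) ^ r))) -> (t ^ (q ^ ((r | (s <-> r)) | q)))) = ~F = T
s <-> r = T <-> T = T
s ^ (s <-> r) = T ^ T = F
u <-> (s ^ (s <-> r)) = T <-> F = F
~(u <-> (s ^ (s <-> r))) = ~F = T
~((t -> (~((u -> r) & u) <-> ((q & t) ^ r))) -> (t ^ (q ^ ((r | (s <-> r)) | q)))) ^ ~(u <-> (s ^ (s <-> r))) = T ^ T = F

F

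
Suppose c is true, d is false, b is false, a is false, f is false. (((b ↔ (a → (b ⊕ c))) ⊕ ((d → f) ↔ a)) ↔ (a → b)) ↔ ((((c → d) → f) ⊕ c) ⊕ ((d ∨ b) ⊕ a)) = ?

T

b ⊕ c = F ⊕ T = T
a → (b ⊕ c) = F → T = T
b ↔ (a → (b ⊕ c)) = F ↔ T = F
d → f = F → F = T
(d → f) ↔ a = T ↔ F = F
(b ↔ (a → (b ⊕ c))) ⊕ ((d → f) ↔ a) = F ⊕ F = F
a → b = F → F = T
((b ↔ (a → (b ⊕ c))) ⊕ ((d → f) ↔ a)) ↔ (a → b) = F ↔ T = F
c → d = T → F = F
(c → d) → f = F → F = T
((c → d) → f) ⊕ c = T ⊕ T = F
d ∨ b = F ∨ F = F
(d ∨ b) ⊕ a = F ⊕ F = F
(((c → d) → f) ⊕ c) ⊕ ((d ∨ b) ⊕ a) = F ⊕ F = F
(((b ↔ (a → (b ⊕ c))) ⊕ ((d → f) ↔ a)) ↔ (a → b)) ↔ ((((c → d) → f) ⊕ c) ⊕ ((d ∨ b) ⊕ a)) = F ↔ F = T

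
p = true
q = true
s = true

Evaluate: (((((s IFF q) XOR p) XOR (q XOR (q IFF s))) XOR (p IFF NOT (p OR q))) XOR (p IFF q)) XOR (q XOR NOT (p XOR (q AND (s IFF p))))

true

Substituting p=true, q=true, s=true:
s IFF q = true IFF true = true
(s IFF q) XOR p = true XOR true = false
q IFF s = true IFF true = true
q XOR (q IFF s) = true XOR true = false
((s IFF q) XOR p) XOR (q XOR (q IFF s)) = false XOR false = false
p OR q = true OR true = true
NOT (p OR q) = NOT true = false
p IFF NOT (p OR q) = true IFF false = false
(((s IFF q) XOR p) XOR (q XOR (q IFF s))) XOR (p IFF NOT (p OR q)) = false XOR false = false
p IFF q = true IFF true = true
((((s IFF q) XOR p) XOR (q XOR (q IFF s))) XOR (p IFF NOT (p OR q))) XOR (p IFF q) = false XOR true = true
s IFF p = true IFF true = true
q AND (s IFF p) = true AND true = true
p XOR (q AND (s IFF p)) = true XOR true = false
NOT (p XOR (q AND (s IFF p))) = NOT false = true
q XOR NOT (p XOR (q AND (s IFF p))) = true XOR true = false
(((((s IFF q) XOR p) XOR (q XOR (q IFF s))) XOR (p IFF NOT (p OR q))) XOR (p IFF q)) XOR (q XOR NOT (p XOR (q AND (s IFF p)))) = true XOR false = true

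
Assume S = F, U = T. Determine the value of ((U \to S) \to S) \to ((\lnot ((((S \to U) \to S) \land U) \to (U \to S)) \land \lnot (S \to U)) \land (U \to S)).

F

U \to S = T \to F = F
(U \to S) \to S = F \to F = T
S \to U = F \to T = T
(S \to U) \to S = T \to F = F
((S \to U) \to S) \land U = F \land T = F
U \to S = T \to F = F
(((S \to U) \to S) \land U) \to (U \to S) = F \to F = T
\lnot ((((S \to U) \to S) \land U) \to (U \to S)) = \lnot T = F
S \to U = F \to T = T
\lnot (S \to U) = \lnot T = F
\lnot ((((S \to U) \to S) \land U) \to (U \to S)) \land \lnot (S \to U) = F \land F = F
U \to S = T \to F = F
(\lnot ((((S \to U) \to S) \land U) \to (U \to S)) \land \lnot (S \to U)) \land (U \to S) = F \land F = F
((U \to S) \to S) \to ((\lnot ((((S \to U) \to S) \land U) \to (U \to S)) \land \lnot (S \to U)) \land (U \to S)) = T \to F = F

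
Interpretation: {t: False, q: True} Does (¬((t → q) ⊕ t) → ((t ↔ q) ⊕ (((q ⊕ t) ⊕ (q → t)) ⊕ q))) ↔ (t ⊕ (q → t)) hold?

Substituting t=False, q=True:
t → q = False → True = True
(t → q) ⊕ t = True ⊕ False = True
¬((t → q) ⊕ t) = ¬True = False
t ↔ q = False ↔ True = False
q ⊕ t = True ⊕ False = True
q → t = True → False = False
(q ⊕ t) ⊕ (q → t) = True ⊕ False = True
((q ⊕ t) ⊕ (q → t)) ⊕ q = True ⊕ True = False
(t ↔ q) ⊕ (((q ⊕ t) ⊕ (q → t)) ⊕ q) = False ⊕ False = False
¬((t → q) ⊕ t) → ((t ↔ q) ⊕ (((q ⊕ t) ⊕ (q → t)) ⊕ q)) = False → False = True
q → t = True → False = False
t ⊕ (q → t) = False ⊕ False = False
(¬((t → q) ⊕ t) → ((t ↔ q) ⊕ (((q ⊕ t) ⊕ (q → t)) ⊕ q))) ↔ (t ⊕ (q → t)) = True ↔ False = False

False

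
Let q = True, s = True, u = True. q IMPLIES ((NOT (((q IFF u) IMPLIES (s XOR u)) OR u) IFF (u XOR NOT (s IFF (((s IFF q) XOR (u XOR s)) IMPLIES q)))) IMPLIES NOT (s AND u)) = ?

True

q IFF u = True IFF True = True
s XOR u = True XOR True = False
(q IFF u) IMPLIES (s XOR u) = True IMPLIES False = False
((q IFF u) IMPLIES (s XOR u)) OR u = False OR True = True
NOT (((q IFF u) IMPLIES (s XOR u)) OR u) = NOT True = False
s IFF q = True IFF True = True
u XOR s = True XOR True = False
(s IFF q) XOR (u XOR s) = True XOR False = True
((s IFF q) XOR (u XOR s)) IMPLIES q = True IMPLIES True = True
s IFF (((s IFF q) XOR (u XOR s)) IMPLIES q) = True IFF True = True
NOT (s IFF (((s IFF q) XOR (u XOR s)) IMPLIES q)) = NOT True = False
u XOR NOT (s IFF (((s IFF q) XOR (u XOR s)) IMPLIES q)) = True XOR False = True
NOT (((q IFF u) IMPLIES (s XOR u)) OR u) IFF (u XOR NOT (s IFF (((s IFF q) XOR (u XOR s)) IMPLIES q))) = False IFF True = False
s AND u = True AND True = True
NOT (s AND u) = NOT True = False
(NOT (((q IFF u) IMPLIES (s XOR u)) OR u) IFF (u XOR NOT (s IFF (((s IFF q) XOR (u XOR s)) IMPLIES q)))) IMPLIES NOT (s AND u) = False IMPLIES False = True
q IMPLIES ((NOT (((q IFF u) IMPLIES (s XOR u)) OR u) IFF (u XOR NOT (s IFF (((s IFF q) XOR (u XOR s)) IMPLIES q)))) IMPLIES NOT (s AND u)) = True IMPLIES True = True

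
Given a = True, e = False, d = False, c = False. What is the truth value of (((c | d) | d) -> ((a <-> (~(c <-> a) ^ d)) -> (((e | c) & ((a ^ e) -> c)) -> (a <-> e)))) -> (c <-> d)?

True

Substituting a=True, e=False, d=False, c=False:
c | d = False | False = False
(c | d) | d = False | False = False
c <-> a = False <-> True = False
~(c <-> a) = ~False = True
~(c <-> a) ^ d = True ^ False = True
a <-> (~(c <-> a) ^ d) = True <-> True = True
e | c = False | False = False
a ^ e = True ^ False = True
(a ^ e) -> c = True -> False = False
(e | c) & ((a ^ e) -> c) = False & False = False
a <-> e = True <-> False = False
((e | c) & ((a ^ e) -> c)) -> (a <-> e) = False -> False = True
(a <-> (~(c <-> a) ^ d)) -> (((e | c) & ((a ^ e) -> c)) -> (a <-> e)) = True -> True = True
((c | d) | d) -> ((a <-> (~(c <-> a) ^ d)) -> (((e | c) & ((a ^ e) -> c)) -> (a <-> e))) = False -> True = True
c <-> d = False <-> False = True
(((c | d) | d) -> ((a <-> (~(c <-> a) ^ d)) -> (((e | c) & ((a ^ e) -> c)) -> (a <-> e)))) -> (c <-> d) = True -> True = True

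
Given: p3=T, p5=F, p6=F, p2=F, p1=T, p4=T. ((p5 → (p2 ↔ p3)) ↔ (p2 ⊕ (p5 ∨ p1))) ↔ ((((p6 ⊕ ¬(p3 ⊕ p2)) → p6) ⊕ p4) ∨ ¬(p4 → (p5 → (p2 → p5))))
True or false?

F

p2 ↔ p3 = F ↔ T = F
p5 → (p2 ↔ p3) = F → F = T
p5 ∨ p1 = F ∨ T = T
p2 ⊕ (p5 ∨ p1) = F ⊕ T = T
(p5 → (p2 ↔ p3)) ↔ (p2 ⊕ (p5 ∨ p1)) = T ↔ T = T
p3 ⊕ p2 = T ⊕ F = T
¬(p3 ⊕ p2) = ¬T = F
p6 ⊕ ¬(p3 ⊕ p2) = F ⊕ F = F
(p6 ⊕ ¬(p3 ⊕ p2)) → p6 = F → F = T
((p6 ⊕ ¬(p3 ⊕ p2)) → p6) ⊕ p4 = T ⊕ T = F
p2 → p5 = F → F = T
p5 → (p2 → p5) = F → T = T
p4 → (p5 → (p2 → p5)) = T → T = T
¬(p4 → (p5 → (p2 → p5))) = ¬T = F
(((p6 ⊕ ¬(p3 ⊕ p2)) → p6) ⊕ p4) ∨ ¬(p4 → (p5 → (p2 → p5))) = F ∨ F = F
((p5 → (p2 ↔ p3)) ↔ (p2 ⊕ (p5 ∨ p1))) ↔ ((((p6 ⊕ ¬(p3 ⊕ p2)) → p6) ⊕ p4) ∨ ¬(p4 → (p5 → (p2 → p5)))) = T ↔ F = F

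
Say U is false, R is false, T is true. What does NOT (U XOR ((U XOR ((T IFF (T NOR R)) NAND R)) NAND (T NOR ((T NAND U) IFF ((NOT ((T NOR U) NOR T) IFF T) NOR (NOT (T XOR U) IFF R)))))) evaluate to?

T NOR R = true NOR false = false
T IFF (T NOR R) = true IFF false = false
(T IFF (T NOR R)) NAND R = false NAND false = true
U XOR ((T IFF (T NOR R)) NAND R) = false XOR true = true
T NAND U = true NAND false = true
T NOR U = true NOR false = false
(T NOR U) NOR T = false NOR true = false
NOT ((T NOR U) NOR T) = NOT false = true
NOT ((T NOR U) NOR T) IFF T = true IFF true = true
T XOR U = true XOR false = true
NOT (T XOR U) = NOT true = false
NOT (T XOR U) IFF R = false IFF false = true
(NOT ((T NOR U) NOR T) IFF T) NOR (NOT (T XOR U) IFF R) = true NOR true = false
(T NAND U) IFF ((NOT ((T NOR U) NOR T) IFF T) NOR (NOT (T XOR U) IFF R)) = true IFF false = false
T NOR ((T NAND U) IFF ((NOT ((T NOR U) NOR T) IFF T) NOR (NOT (T XOR U) IFF R))) = true NOR false = false
(U XOR ((T IFF (T NOR R)) NAND R)) NAND (T NOR ((T NAND U) IFF ((NOT ((T NOR U) NOR T) IFF T) NOR (NOT (T XOR U) IFF R)))) = true NAND false = true
U XOR ((U XOR ((T IFF (T NOR R)) NAND R)) NAND (T NOR ((T NAND U) IFF ((NOT ((T NOR U) NOR T) IFF T) NOR (NOT (T XOR U) IFF R))))) = false XOR true = true
NOT (U XOR ((U XOR ((T IFF (T NOR R)) NAND R)) NAND (T NOR ((T NAND U) IFF ((NOT ((T NOR U) NOR T) IFF T) NOR (NOT (T XOR U) IFF R)))))) = NOT true = false

false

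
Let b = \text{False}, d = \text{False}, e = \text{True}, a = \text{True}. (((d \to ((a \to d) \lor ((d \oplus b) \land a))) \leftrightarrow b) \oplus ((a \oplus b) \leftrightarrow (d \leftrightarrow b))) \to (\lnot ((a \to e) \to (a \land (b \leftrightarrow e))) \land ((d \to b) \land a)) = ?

Substituting b=\text{False}, d=\text{False}, e=\text{True}, a=\text{True}:
a \to d = \text{True} \to \text{False} = \text{False}
d \oplus b = \text{False} \oplus \text{False} = \text{False}
(d \oplus b) \land a = \text{False} \land \text{True} = \text{False}
(a \to d) \lor ((d \oplus b) \land a) = \text{False} \lor \text{False} = \text{False}
d \to ((a \to d) \lor ((d \oplus b) \land a)) = \text{False} \to \text{False} = \text{True}
(d \to ((a \to d) \lor ((d \oplus b) \land a))) \leftrightarrow b = \text{True} \leftrightarrow \text{False} = \text{False}
a \oplus b = \text{True} \oplus \text{False} = \text{True}
d \leftrightarrow b = \text{False} \leftrightarrow \text{False} = \text{True}
(a \oplus b) \leftrightarrow (d \leftrightarrow b) = \text{True} \leftrightarrow \text{True} = \text{True}
((d \to ((a \to d) \lor ((d \oplus b) \land a))) \leftrightarrow b) \oplus ((a \oplus b) \leftrightarrow (d \leftrightarrow b)) = \text{False} \oplus \text{True} = \text{True}
a \to e = \text{True} \to \text{True} = \text{True}
b \leftrightarrow e = \text{False} \leftrightarrow \text{True} = \text{False}
a \land (b \leftrightarrow e) = \text{True} \land \text{False} = \text{False}
(a \to e) \to (a \land (b \leftrightarrow e)) = \text{True} \to \text{False} = \text{False}
\lnot ((a \to e) \to (a \land (b \leftrightarrow e))) = \lnot \text{False} = \text{True}
d \to b = \text{False} \to \text{False} = \text{True}
(d \to b) \land a = \text{True} \land \text{True} = \text{True}
\lnot ((a \to e) \to (a \land (b \leftrightarrow e))) \land ((d \to b) \land a) = \text{True} \land \text{True} = \text{True}
(((d \to ((a \to d) \lor ((d \oplus b) \land a))) \leftrightarrow b) \oplus ((a \oplus b) \leftrightarrow (d \leftrightarrow b))) \to (\lnot ((a \to e) \to (a \land (b \leftrightarrow e))) \land ((d \to b) \land a)) = \text{True} \to \text{True} = \text{True}

\text{True}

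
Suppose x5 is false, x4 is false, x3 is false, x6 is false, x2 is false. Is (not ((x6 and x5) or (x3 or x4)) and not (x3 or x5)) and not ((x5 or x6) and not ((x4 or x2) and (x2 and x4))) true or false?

True

x6 and x5 = False and False = False
x3 or x4 = False or False = False
(x6 and x5) or (x3 or x4) = False or False = False
not ((x6 and x5) or (x3 or x4)) = not False = True
x3 or x5 = False or False = False
not (x3 or x5) = not False = True
not ((x6 and x5) or (x3 or x4)) and not (x3 or x5) = True and True = True
x5 or x6 = False or False = False
x4 or x2 = False or False = False
x2 and x4 = False and False = False
(x4 or x2) and (x2 and x4) = False and False = False
not ((x4 or x2) and (x2 and x4)) = not False = True
(x5 or x6) and not ((x4 or x2) and (x2 and x4)) = False and True = False
not ((x5 or x6) and not ((x4 or x2) and (x2 and x4))) = not False = True
(not ((x6 and x5) or (x3 or x4)) and not (x3 or x5)) and not ((x5 or x6) and not ((x4 or x2) and (x2 and x4))) = True and True = True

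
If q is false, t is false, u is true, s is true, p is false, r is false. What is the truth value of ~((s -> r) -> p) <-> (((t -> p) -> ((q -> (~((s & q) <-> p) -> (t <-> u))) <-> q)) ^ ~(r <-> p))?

T

s -> r = T -> F = F
(s -> r) -> p = F -> F = T
~((s -> r) -> p) = ~T = F
t -> p = F -> F = T
s & q = T & F = F
(s & q) <-> p = F <-> F = T
~((s & q) <-> p) = ~T = F
t <-> u = F <-> T = F
~((s & q) <-> p) -> (t <-> u) = F -> F = T
q -> (~((s & q) <-> p) -> (t <-> u)) = F -> T = T
(q -> (~((s & q) <-> p) -> (t <-> u))) <-> q = T <-> F = F
(t -> p) -> ((q -> (~((s & q) <-> p) -> (t <-> u))) <-> q) = T -> F = F
r <-> p = F <-> F = T
~(r <-> p) = ~T = F
((t -> p) -> ((q -> (~((s & q) <-> p) -> (t <-> u))) <-> q)) ^ ~(r <-> p) = F ^ F = F
~((s -> r) -> p) <-> (((t -> p) -> ((q -> (~((s & q) <-> p) -> (t <-> u))) <-> q)) ^ ~(r <-> p)) = F <-> F = T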